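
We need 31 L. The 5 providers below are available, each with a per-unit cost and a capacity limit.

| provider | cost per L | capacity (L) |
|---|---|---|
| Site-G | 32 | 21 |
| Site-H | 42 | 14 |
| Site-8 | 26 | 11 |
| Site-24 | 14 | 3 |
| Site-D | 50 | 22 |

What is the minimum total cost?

Use providers in increasing cost order.
Site-24 at 14: take all 3 L → 28 still needed.
Take 11 from Site-8 at 26 → need 17 more.
Site-G (32): take the remaining 17 → done.
Site-H, Site-D: unused.
Cost = 3×14 + 11×26 + 17×32 = 872.

872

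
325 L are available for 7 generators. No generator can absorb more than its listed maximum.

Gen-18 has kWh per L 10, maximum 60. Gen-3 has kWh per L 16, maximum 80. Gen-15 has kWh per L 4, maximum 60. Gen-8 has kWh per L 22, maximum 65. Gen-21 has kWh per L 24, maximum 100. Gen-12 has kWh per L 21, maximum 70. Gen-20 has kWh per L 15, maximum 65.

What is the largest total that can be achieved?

6730

Order the generators by kWh per L: Gen-21 24 > Gen-8 22 > Gen-12 21 > Gen-3 16 > Gen-20 15 > Gen-18 10 > Gen-15 4.
Gen-21: +100 to 100 (cap) → 225 left.
Gen-8 takes 65 to reach its cap of 65 → 160 left.
Gen-12: +70 to 70 (cap) → 90 left.
Gen-3: +80 to 80 (cap) → 10 left.
Gen-20: +10 (room for 65) → 10. Pool exhausted.
Total = 16×80 + 22×65 + 24×100 + 21×70 + 15×10 = 6730.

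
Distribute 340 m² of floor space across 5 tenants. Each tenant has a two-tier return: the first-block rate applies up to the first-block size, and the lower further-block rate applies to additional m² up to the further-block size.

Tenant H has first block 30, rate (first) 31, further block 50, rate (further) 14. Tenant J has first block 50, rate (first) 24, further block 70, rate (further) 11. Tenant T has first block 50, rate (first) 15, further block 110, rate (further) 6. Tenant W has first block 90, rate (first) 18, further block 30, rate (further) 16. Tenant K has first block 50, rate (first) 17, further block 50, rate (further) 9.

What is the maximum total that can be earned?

Order all 10 blocks by rate: Tenant H/tier1 31 > Tenant J/tier1 24 > Tenant W/tier1 18 > Tenant K/tier1 17 > Tenant W/tier2 16 > Tenant T/tier1 15 > Tenant H/tier2 14 > Tenant J/tier2 11 > Tenant K/tier2 9 > Tenant T/tier2 6.
Tenant H/tier1 (31): +30 → 310 left.
Tenant J/tier1 (24): +50 → 260 left.
Tenant W tier1 at 18: fill all 90 → 170 left.
Fill Tenant K tier1 block (50 at 17) → 120 left.
Tenant W tier2 at 16: fill all 30 → 90 left.
Tenant T/tier1 (15): +50 → 40 left.
40 remain; put them into Tenant H tier2 at 14.
Total = 31×30 + 24×50 + 18×90 + 17×50 + 16×30 + 15×50 + 14×40 = 6390.

6390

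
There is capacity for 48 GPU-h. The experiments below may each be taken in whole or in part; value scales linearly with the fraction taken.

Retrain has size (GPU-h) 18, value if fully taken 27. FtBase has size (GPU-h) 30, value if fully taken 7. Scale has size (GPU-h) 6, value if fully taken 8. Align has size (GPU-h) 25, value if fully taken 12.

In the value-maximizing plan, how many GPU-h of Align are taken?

24

Best value per unit of size first: Retrain 27/18≈1.5, Scale 8/6≈1.33, Align 12/25≈0.48, FtBase 7/30≈0.233.
Retrain: take in full, 18 GPU-h for value 27 ; 30 left.
All 6 GPU-h of Scale fit (value 8) ; 24 remain.
Only 24 GPU-h remain; take 24/25 of Align for value 12×24/25 = 11.52.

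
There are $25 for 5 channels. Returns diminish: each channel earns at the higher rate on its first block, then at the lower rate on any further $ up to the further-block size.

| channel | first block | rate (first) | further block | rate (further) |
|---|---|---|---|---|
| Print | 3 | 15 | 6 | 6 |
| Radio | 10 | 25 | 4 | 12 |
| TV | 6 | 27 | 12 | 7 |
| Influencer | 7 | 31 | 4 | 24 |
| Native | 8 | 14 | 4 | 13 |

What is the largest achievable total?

677

Rank every tier by rate: Influencer/T1 31 > TV/T1 27 > Radio/T1 25 > Influencer/T2 24 > Print/T1 15 > Native/T1 14 > Native/T2 13 > Radio/T2 12 > TV/T2 7 > Print/T2 6.
Influencer/T1 (31): +7 → 18 left.
TV T1 at 27: fill all 6 → 12 left.
Radio T1 at 25: fill all 10 → 2 left.
Influencer T2 at 24: only 2 left, fill 2.
Total = 31×7 + 27×6 + 25×10 + 24×2 = 677.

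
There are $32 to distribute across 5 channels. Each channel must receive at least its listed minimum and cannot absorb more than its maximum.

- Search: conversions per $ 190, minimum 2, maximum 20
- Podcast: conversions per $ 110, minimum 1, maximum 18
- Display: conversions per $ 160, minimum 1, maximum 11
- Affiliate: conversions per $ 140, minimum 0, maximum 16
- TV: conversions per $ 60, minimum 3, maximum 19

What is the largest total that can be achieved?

Meeting every minimum uses 2+1+1+0+3 = 7 $, leaving 25.
Rank by conversions per $: Search 190 > Display 160 > Affiliate 140 > Podcast 110 > TV 60.
Give Search 18 more to hit its cap of 20 — 7 left.
Display has room for 10 more but only 7 remain, so it gets 8.
Total = 190×20 + 110×1 + 160×8 + 60×3 = 5370.

5370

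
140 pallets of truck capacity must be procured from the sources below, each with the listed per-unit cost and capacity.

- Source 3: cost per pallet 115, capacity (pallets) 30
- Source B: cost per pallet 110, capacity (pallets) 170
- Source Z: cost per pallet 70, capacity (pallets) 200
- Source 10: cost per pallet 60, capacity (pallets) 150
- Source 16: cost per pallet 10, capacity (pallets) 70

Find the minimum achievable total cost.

4900

Use sources in increasing cost order.
Source 16 at 10: take all 70 pallets — 70 still needed.
Source 10 (60): take the remaining 70 — done.
Source Z, Source B, Source 3: unused.
Cost = 70×10 + 70×60 = 4900.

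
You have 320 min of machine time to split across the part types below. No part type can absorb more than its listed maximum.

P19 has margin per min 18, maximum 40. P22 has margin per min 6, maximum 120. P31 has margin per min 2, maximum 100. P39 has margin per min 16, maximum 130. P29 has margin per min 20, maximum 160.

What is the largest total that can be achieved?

Rank by margin per min: P29 20 > P19 18 > P39 16 > P22 6 > P31 2.
Give P29 160 to hit its cap of 160 — 160 left.
P19: +40 to 40 (cap) — 120 left.
P39: +120 (room for 130) → 120. Pool exhausted.
Total = 18×40 + 16×120 + 20×160 = 5840.

5840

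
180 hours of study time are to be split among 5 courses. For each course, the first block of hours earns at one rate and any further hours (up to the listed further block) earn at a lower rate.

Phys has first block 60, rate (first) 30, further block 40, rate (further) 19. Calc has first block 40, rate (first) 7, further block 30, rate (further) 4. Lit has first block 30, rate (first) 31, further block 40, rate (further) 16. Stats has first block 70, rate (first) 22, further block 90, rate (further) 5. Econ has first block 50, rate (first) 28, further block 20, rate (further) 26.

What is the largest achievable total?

Rank every tier by rate: Lit/tier1 31 > Phys/tier1 30 > Econ/tier1 28 > Econ/tier2 26 > Stats/tier1 22 > Phys/tier2 19 > Lit/tier2 16 > Calc/tier1 7 > Stats/tier2 5 > Calc/tier2 4.
Lit/tier1 (31): +30 — 150 left.
Phys tier1 at 30: fill all 60 — 90 left.
Fill Econ tier1 block (50 at 28) — 40 left.
Econ/tier2 (26): +20 — 20 left.
Stats/tier1: +20 of 70 at 22; pool empty.
Total = 31×30 + 30×60 + 28×50 + 26×20 + 22×20 = 5090.

5090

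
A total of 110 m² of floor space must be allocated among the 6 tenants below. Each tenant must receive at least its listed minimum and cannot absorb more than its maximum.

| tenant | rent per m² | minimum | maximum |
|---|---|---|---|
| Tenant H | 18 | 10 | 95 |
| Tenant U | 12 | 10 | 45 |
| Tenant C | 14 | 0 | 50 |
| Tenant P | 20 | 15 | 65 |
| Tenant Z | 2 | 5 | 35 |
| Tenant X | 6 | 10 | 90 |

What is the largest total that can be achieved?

1850

Meeting every minimum uses 10+10+0+15+5+10 = 50 m², leaving 60.
Rank by rent per m²: Tenant P 20 > Tenant H 18 > Tenant C 14 > Tenant U 12 > Tenant X 6 > Tenant Z 2.
Tenant P takes 50 more to reach its cap of 65 → 10 left.
Tenant H has room for 85 more but only 10 remain, so it gets 20.
Total = 18×20 + 12×10 + 20×65 + 2×5 + 6×10 = 1850.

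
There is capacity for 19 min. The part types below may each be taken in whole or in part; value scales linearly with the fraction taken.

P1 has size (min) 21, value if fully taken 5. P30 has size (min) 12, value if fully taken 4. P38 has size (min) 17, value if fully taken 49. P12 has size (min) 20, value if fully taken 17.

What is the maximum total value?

Best value per unit of size first: P38 49/17≈2.88, P12 17/20≈0.85, P30 4/12≈0.333, P1 5/21≈0.238.
P38: take in full, 17 min for value 49 — 2 left.
Only 2 min remain; take 2/20 of P12 for value 17×2/20 = 1.7.
Total value = 50.7.

50.7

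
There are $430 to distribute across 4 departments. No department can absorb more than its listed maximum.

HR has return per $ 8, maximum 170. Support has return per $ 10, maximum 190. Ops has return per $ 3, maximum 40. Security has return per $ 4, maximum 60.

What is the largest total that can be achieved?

3530

Order the departments by return per $: Support 10 > HR 8 > Security 4 > Ops 3.
Give Support 190 to hit its cap of 190 ; 240 left.
HR takes 170 to reach its cap of 170 ; 70 left.
Give Security 60 to hit its cap of 60 ; 10 left.
Ops: +10 (room for 40) → 10. Pool exhausted.
Total = 8×170 + 10×190 + 3×10 + 4×60 = 3530.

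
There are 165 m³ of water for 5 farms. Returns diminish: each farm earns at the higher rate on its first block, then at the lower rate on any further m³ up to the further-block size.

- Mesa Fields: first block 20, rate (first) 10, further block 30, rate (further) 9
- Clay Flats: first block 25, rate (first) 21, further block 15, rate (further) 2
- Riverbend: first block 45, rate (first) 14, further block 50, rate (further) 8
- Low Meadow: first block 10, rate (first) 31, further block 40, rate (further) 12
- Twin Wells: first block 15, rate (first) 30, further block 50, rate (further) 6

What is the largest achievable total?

2685

Rank every tier by rate: Low Meadow/T1 31 > Twin Wells/T1 30 > Clay Flats/T1 21 > Riverbend/T1 14 > Low Meadow/T2 12 > Mesa Fields/T1 10 > Mesa Fields/T2 9 > Riverbend/T2 8 > Twin Wells/T2 6 > Clay Flats/T2 2.
Fill Low Meadow T1 block (10 at 31) — 155 left.
Twin Wells T1 at 30: fill all 15 — 140 left.
Clay Flats T1 at 21: fill all 25 — 115 left.
Riverbend/T1 (14): +45 — 70 left.
Fill Low Meadow T2 block (40 at 12) — 30 left.
Mesa Fields T1 at 10: fill all 20 — 10 left.
Mesa Fields T2 at 9: only 10 left, fill 10.
Total = 31×10 + 30×15 + 21×25 + 14×45 + 12×40 + 10×20 + 9×10 = 2685.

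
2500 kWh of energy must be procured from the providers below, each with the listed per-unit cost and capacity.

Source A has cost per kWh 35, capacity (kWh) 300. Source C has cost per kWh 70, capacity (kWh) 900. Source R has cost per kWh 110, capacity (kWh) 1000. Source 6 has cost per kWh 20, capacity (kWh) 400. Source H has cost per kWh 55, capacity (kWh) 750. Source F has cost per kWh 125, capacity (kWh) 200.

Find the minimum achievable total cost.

Cheapest first:
Source 6 at 20: take all 400 kWh → 2100 still needed.
Source A at 35: take all 300 kWh → 1800 still needed.
Source H (55): use full 750 → 1050 kWh to go.
Source C at 70: take all 900 kWh → 150 still needed.
Source R at 110: take 150 of its 1000 → requirement met.
Source F: unused.
Cost = 400×20 + 300×35 + 750×55 + 900×70 + 150×110 = 139250.

139250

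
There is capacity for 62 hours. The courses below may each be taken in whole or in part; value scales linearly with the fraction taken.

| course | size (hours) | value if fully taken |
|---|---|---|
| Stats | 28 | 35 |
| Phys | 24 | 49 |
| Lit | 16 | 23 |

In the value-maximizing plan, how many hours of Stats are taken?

Best value per unit of size first: Phys 49/24≈2.04, Lit 23/16≈1.44, Stats 35/28≈1.25.
Phys: take in full, 24 hours for value 49 ; 38 left.
All 16 hours of Lit fit (value 23) ; 22 remain.
22 hours left: a 22/28 share of Stats gives 35×22/28 = 27.5.

22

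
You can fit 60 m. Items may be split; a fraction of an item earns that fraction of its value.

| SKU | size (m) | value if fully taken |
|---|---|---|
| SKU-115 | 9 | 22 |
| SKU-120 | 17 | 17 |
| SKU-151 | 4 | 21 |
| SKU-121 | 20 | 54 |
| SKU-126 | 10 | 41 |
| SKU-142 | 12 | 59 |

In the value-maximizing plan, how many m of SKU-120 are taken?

5

Best value per unit of size first: SKU-151 21/4≈5.25, SKU-142 59/12≈4.92, SKU-126 41/10≈4.1, SKU-121 54/20≈2.7, SKU-115 22/9≈2.44, SKU-120 17/17≈1.
Take all of SKU-151 (4 m, value 21) → 56 m left.
Take all of SKU-142 (12 m, value 59) → 44 m left.
Take all of SKU-126 (10 m, value 41) → 34 m left.
SKU-121: take in full, 20 m for value 54 → 14 left.
SKU-115: take in full, 9 m for value 22 → 5 left.
Fill the last 5 m with part of SKU-120: 5/17 of it earns 5.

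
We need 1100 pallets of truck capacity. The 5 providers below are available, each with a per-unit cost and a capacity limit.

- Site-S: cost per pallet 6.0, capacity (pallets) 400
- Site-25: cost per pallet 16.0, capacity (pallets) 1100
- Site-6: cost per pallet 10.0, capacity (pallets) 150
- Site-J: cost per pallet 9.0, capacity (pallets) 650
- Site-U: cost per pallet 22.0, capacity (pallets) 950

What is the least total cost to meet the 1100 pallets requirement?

Cheapest first:
Site-S (6.0): use full 400 → 700 pallets to go.
Site-J at 9.0: take all 650 pallets → 50 still needed.
Site-6 at 10.0: take 50 of its 150 → requirement met.
Site-25, Site-U: unused.
Cost = 400×6.0 + 650×9.0 + 50×10.0 = 8750.

8750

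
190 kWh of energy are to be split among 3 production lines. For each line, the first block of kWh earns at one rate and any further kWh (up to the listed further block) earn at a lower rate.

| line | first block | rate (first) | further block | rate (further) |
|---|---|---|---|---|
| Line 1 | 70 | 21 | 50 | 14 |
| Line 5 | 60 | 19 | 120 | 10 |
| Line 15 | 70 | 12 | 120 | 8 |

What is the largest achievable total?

3430

Treat each block as its own option and order by rate: Line 1/T1 21 > Line 5/T1 19 > Line 1/T2 14 > Line 15/T1 12 > Line 5/T2 10 > Line 15/T2 8.
Line 1 T1 at 21: fill all 70 — 120 left.
Line 5 T1 at 19: fill all 60 — 60 left.
Fill Line 1 T2 block (50 at 14) — 10 left.
Line 15/T1: +10 of 70 at 12; pool empty.
Total = 21×70 + 19×60 + 14×50 + 12×10 = 3430.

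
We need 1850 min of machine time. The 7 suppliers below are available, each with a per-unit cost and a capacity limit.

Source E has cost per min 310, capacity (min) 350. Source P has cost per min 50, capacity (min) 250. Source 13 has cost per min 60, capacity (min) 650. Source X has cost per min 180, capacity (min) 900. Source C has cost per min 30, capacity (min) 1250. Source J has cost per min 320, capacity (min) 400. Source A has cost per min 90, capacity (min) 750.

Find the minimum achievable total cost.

Cheapest first:
Source C at 30: take all 1250 min — 600 still needed.
Source P (50): use full 250 — 350 min to go.
Source 13 at 60: take 350 of its 650 — requirement met.
Source A, Source X, Source E, Source J: unused.
Cost = 1250×30 + 250×50 + 350×60 = 71000.

71000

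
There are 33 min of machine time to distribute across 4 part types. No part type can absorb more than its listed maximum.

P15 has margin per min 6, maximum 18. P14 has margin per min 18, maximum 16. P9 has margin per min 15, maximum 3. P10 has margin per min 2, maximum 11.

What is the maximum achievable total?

417

Rank by margin per min: P14 18 > P9 15 > P15 6 > P10 2.
P14: +16 to 16 (cap) → 17 left.
Give P9 3 to hit its cap of 3 → 14 left.
P15 has room for 18 but only 14 remain, so it gets 14.
Total = 6×14 + 18×16 + 15×3 = 417.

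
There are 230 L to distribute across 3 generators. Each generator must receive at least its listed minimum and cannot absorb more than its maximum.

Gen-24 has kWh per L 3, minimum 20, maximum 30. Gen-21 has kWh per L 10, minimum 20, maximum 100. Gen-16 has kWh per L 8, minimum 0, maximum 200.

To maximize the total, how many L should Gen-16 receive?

Meeting every minimum uses 20+20+0 = 40 L, leaving 190.
Order the generators by kWh per L: Gen-21 10 > Gen-16 8 > Gen-24 3.
Gen-21: +80 to 100 (cap) → 110 left.
Only 110 left; Gen-16 takes them to reach 110.

110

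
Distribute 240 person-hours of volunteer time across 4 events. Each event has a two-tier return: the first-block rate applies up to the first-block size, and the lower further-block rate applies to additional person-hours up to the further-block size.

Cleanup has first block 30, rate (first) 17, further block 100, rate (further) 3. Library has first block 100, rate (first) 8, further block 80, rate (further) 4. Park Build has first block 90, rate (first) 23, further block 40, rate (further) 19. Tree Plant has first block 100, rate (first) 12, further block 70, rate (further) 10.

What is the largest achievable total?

4300

Rank every tier by rate: Park Build/T1 23 > Park Build/T2 19 > Cleanup/T1 17 > Tree Plant/T1 12 > Tree Plant/T2 10 > Library/T1 8 > Library/T2 4 > Cleanup/T2 3.
Fill Park Build T1 block (90 at 23) → 150 left.
Park Build T2 at 19: fill all 40 → 110 left.
Fill Cleanup T1 block (30 at 17) → 80 left.
80 remain; put them into Tree Plant T1 at 12.
Total = 23×90 + 19×40 + 17×30 + 12×80 = 4300.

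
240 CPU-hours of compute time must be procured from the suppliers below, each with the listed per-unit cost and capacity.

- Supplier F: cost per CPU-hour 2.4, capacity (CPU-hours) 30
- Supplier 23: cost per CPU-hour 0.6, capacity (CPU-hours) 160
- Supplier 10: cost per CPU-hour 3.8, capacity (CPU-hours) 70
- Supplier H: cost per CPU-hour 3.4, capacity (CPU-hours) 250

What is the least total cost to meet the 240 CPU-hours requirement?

Cheapest first:
Supplier 23 at 0.6: take all 160 CPU-hours — 80 still needed.
Supplier F (2.4): use full 30 — 50 CPU-hours to go.
Supplier H at 3.4: take 50 of its 250 — requirement met.
Supplier 10: unused.
Cost = 160×0.6 + 30×2.4 + 50×3.4 = 338.

338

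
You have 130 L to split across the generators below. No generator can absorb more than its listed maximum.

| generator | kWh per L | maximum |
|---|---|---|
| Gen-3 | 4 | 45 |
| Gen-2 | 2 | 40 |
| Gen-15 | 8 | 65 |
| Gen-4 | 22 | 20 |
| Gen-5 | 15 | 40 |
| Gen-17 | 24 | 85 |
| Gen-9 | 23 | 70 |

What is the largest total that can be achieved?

Rank by kWh per L: Gen-17 24 > Gen-9 23 > Gen-4 22 > Gen-5 15 > Gen-15 8 > Gen-3 4 > Gen-2 2.
Gen-17: +85 to 85 (cap) — 45 left.
Gen-9: +45 (room for 70) → 45. Pool exhausted.
Total = 24×85 + 23×45 = 3075.

3075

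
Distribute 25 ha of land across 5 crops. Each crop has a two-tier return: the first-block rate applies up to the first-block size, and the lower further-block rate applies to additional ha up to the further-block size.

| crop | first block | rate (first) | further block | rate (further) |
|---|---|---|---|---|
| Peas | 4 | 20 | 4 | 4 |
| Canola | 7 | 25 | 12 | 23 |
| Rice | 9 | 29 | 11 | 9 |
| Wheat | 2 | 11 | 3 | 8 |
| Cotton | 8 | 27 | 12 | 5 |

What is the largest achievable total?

Treat each block as its own option and order by rate: Rice/first 29 > Cotton/first 27 > Canola/first 25 > Canola/second 23 > Peas/first 20 > Wheat/first 11 > Rice/second 9 > Wheat/second 8 > Cotton/second 5 > Peas/second 4.
Fill Rice first block (9 at 29) ; 16 left.
Cotton first at 27: fill all 8 ; 8 left.
Canola/first (25): +7 ; 1 left.
Canola/second: +1 of 12 at 23; pool empty.
Total = 29×9 + 27×8 + 25×7 + 23×1 = 675.

675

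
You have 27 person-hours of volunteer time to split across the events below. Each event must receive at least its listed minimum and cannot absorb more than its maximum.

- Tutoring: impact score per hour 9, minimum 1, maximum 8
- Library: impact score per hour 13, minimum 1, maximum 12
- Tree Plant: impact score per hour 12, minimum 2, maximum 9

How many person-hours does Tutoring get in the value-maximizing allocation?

Meeting every minimum uses 1+1+2 = 4 person-hours, leaving 23.
Rank by impact score per hour: Library 13 > Tree Plant 12 > Tutoring 9.
Library: +11 to 12 (cap) ; 12 left.
Tree Plant: +7 to 9 (cap) ; 5 left.
Tutoring has room for 7 more but only 5 remain, so it gets 6.

6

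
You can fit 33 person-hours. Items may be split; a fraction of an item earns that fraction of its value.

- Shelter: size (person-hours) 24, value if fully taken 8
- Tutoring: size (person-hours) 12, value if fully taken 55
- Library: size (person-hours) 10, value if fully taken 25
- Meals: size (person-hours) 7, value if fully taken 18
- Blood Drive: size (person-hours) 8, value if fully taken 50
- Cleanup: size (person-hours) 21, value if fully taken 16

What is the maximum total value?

Sort by value density: Blood Drive 50/8≈6.25, Tutoring 55/12≈4.58, Meals 18/7≈2.57, Library 25/10≈2.5, Cleanup 16/21≈0.762, Shelter 8/24≈0.333.
Take all of Blood Drive (8 person-hours, value 50) ; 25 person-hours left.
Tutoring: take in full, 12 person-hours for value 55 ; 13 left.
Take all of Meals (7 person-hours, value 18) ; 6 person-hours left.
Only 6 person-hours remain; take 6/10 of Library for value 25×6/10 = 15.
Total value = 138.

138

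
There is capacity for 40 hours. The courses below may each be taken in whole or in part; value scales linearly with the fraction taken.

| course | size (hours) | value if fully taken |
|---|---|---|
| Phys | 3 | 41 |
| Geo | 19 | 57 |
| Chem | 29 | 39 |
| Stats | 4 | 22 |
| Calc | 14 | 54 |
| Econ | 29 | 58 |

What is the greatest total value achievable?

Rank by value-to-size ratio: Phys 41/3≈13.7, Stats 22/4≈5.5, Calc 54/14≈3.86, Geo 57/19≈3, Econ 58/29≈2, Chem 39/29≈1.34.
Phys: take in full, 3 hours for value 41 ; 37 left.
All 4 hours of Stats fit (value 22) ; 33 remain.
All 14 hours of Calc fit (value 54) ; 19 remain.
Geo: take in full, 19 hours for value 57 ; 0 left.
Total value = 174.

174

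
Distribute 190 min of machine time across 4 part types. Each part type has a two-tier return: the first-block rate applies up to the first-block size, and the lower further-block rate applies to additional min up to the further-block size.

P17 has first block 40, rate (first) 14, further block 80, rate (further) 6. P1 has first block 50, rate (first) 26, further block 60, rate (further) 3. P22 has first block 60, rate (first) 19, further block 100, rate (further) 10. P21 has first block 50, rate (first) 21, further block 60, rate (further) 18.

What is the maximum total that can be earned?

4030

Order all 8 blocks by rate: P1/first 26 > P21/first 21 > P22/first 19 > P21/second 18 > P17/first 14 > P22/second 10 > P17/second 6 > P1/second 3.
P1/first (26): +50 ; 140 left.
P21 first at 21: fill all 50 ; 90 left.
P22/first (19): +60 ; 30 left.
P21/second: +30 of 60 at 18; pool empty.
Total = 26×50 + 21×50 + 19×60 + 18×30 = 4030.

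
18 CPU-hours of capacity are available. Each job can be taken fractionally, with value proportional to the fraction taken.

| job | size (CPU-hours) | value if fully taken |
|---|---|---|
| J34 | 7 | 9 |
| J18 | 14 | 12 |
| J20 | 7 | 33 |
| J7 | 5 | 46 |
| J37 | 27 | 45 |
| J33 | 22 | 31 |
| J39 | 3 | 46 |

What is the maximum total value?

Best value per unit of size first: J39 46/3≈15.3, J7 46/5≈9.2, J20 33/7≈4.71, J37 45/27≈1.67, J33 31/22≈1.41, J34 9/7≈1.29, J18 12/14≈0.857.
J39: take in full, 3 CPU-hours for value 46 → 15 left.
J7: take in full, 5 CPU-hours for value 46 → 10 left.
J20: take in full, 7 CPU-hours for value 33 → 3 left.
Fill the last 3 CPU-hours with part of J37: 3/27 of it earns 5.
Total value = 130.

130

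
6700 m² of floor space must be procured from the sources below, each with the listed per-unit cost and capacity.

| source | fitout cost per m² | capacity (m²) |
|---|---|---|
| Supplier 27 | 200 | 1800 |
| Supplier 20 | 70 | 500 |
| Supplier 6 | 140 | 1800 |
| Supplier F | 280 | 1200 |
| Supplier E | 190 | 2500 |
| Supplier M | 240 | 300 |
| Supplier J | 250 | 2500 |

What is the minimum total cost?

1146000

Cheapest first:
Supplier 20 at 70: take all 500 m² — 6200 still needed.
Take 1800 from Supplier 6 at 140 — need 4400 more.
Supplier E at 190: take all 2500 m² — 1900 still needed.
Supplier 27 (200): use full 1800 — 100 m² to go.
Take 100 from Supplier M at 240 to finish.
Supplier J, Supplier F: unused.
Cost = 500×70 + 1800×140 + 2500×190 + 1800×200 + 100×240 = 1146000.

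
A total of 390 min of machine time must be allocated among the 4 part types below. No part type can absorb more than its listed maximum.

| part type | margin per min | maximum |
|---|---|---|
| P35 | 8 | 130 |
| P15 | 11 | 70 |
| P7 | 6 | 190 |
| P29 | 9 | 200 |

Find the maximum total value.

3530

Rank by margin per min: P15 11 > P29 9 > P35 8 > P7 6.
Give P15 70 to hit its cap of 70 → 320 left.
Give P29 200 to hit its cap of 200 → 120 left.
P35: +120 (room for 130) → 120. Pool exhausted.
Total = 8×120 + 11×70 + 9×200 = 3530.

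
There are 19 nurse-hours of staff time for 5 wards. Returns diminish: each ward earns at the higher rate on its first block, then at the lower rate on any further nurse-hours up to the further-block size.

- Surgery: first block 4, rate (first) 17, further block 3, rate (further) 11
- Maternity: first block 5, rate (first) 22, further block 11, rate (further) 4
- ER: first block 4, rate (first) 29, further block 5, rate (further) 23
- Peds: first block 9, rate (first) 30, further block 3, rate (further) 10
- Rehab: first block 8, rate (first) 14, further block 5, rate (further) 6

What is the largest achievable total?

523

Order all 10 blocks by rate: Peds/tier1 30 > ER/tier1 29 > ER/tier2 23 > Maternity/tier1 22 > Surgery/tier1 17 > Rehab/tier1 14 > Surgery/tier2 11 > Peds/tier2 10 > Rehab/tier2 6 > Maternity/tier2 4.
Peds tier1 at 30: fill all 9 — 10 left.
ER/tier1 (29): +4 — 6 left.
ER tier2 at 23: fill all 5 — 1 left.
Maternity/tier1: +1 of 5 at 22; pool empty.
Total = 30×9 + 29×4 + 23×5 + 22×1 = 523.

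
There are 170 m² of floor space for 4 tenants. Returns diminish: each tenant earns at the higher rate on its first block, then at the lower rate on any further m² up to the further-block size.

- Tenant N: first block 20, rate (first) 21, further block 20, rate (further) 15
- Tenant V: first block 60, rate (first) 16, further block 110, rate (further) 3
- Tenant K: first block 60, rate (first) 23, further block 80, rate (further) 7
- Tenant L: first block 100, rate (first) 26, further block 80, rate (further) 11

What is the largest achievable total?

4190

Rank every tier by rate: Tenant L/tier1 26 > Tenant K/tier1 23 > Tenant N/tier1 21 > Tenant V/tier1 16 > Tenant N/tier2 15 > Tenant L/tier2 11 > Tenant K/tier2 7 > Tenant V/tier2 3.
Tenant L/tier1 (26): +100 → 70 left.
Tenant K tier1 at 23: fill all 60 → 10 left.
Tenant N tier1 at 21: only 10 left, fill 10.
Total = 26×100 + 23×60 + 21×10 = 4190.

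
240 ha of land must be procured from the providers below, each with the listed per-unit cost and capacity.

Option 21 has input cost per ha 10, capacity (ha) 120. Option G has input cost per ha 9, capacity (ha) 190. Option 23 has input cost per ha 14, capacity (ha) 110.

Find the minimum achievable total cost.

Fill from the cheapest provider first.
Option G (9): use full 190 → 50 ha to go.
Option 21 (10): take the remaining 50 → done.
Option 23: unused.
Cost = 190×9 + 50×10 = 2210.

2210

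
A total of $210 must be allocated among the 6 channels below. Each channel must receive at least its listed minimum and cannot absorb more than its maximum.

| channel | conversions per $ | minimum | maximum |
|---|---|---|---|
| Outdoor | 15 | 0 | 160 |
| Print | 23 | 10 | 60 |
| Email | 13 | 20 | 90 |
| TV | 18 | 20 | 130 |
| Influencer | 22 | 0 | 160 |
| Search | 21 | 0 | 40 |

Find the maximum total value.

4420

Meeting every minimum uses 0+10+20+20+0+0 = 50 $, leaving 160.
Order the channels by conversions per $: Print 23 > Influencer 22 > Search 21 > TV 18 > Outdoor 15 > Email 13.
Give Print 50 more to hit its cap of 60 — 110 left.
Influencer has room for 160 more but only 110 remain, so it gets 110.
Total = 23×60 + 13×20 + 18×20 + 22×110 = 4420.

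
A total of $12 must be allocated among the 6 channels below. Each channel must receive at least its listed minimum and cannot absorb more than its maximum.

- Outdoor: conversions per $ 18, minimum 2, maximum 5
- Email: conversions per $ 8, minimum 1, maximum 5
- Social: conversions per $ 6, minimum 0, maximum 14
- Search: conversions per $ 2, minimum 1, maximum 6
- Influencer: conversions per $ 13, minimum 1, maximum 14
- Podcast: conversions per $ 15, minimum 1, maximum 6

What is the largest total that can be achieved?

173

Meeting every minimum uses 2+1+0+1+1+1 = 6 $, leaving 6.
Highest conversions per $ first: Outdoor 18 > Podcast 15 > Influencer 13 > Email 8 > Social 6 > Search 2.
Outdoor takes 3 more to reach its cap of 5 → 3 left.
Podcast: +3 (room for 5) → 4. Pool exhausted.
Total = 18×5 + 8×1 + 2×1 + 13×1 + 15×4 = 173.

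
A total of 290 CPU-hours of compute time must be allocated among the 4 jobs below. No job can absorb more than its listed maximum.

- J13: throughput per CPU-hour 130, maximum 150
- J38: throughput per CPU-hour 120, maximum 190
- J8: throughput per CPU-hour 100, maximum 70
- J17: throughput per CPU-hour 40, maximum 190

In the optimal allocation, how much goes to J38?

140

Order the jobs by throughput per CPU-hour: J13 130 > J38 120 > J8 100 > J17 40.
J13 takes 150 to reach its cap of 150 — 140 left.
J38: +140 (room for 190) → 140. Pool exhausted.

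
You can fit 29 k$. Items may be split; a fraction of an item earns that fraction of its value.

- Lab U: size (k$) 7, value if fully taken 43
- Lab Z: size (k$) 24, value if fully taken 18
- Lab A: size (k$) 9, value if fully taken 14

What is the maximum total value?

66.75

Sort by value density: Lab U 43/7≈6.14, Lab A 14/9≈1.56, Lab Z 18/24≈0.75.
Lab U: take in full, 7 k$ for value 43 — 22 left.
All 9 k$ of Lab A fit (value 14) — 13 remain.
Fill the last 13 k$ with part of Lab Z: 13/24 of it earns 9.75.
Total value = 66.75.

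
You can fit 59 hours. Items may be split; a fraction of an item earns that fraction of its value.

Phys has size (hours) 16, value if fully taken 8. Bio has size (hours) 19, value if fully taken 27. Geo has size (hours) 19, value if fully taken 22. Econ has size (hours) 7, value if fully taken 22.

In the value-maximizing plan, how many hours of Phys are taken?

14

Sort by value density: Econ 22/7≈3.14, Bio 27/19≈1.42, Geo 22/19≈1.16, Phys 8/16≈0.5.
All 7 hours of Econ fit (value 22) ; 52 remain.
Bio: take in full, 19 hours for value 27 ; 33 left.
Geo: take in full, 19 hours for value 22 ; 14 left.
Fill the last 14 hours with part of Phys: 14/16 of it earns 7.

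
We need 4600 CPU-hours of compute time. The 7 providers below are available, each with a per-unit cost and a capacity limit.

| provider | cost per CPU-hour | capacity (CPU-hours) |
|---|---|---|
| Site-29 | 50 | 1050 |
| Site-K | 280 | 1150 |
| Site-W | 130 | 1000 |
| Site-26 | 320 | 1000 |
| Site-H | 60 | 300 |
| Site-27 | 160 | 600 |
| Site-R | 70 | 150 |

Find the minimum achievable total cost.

741000

Fill from the cheapest provider first.
Site-29 (50): use full 1050 — 3550 CPU-hours to go.
Take 300 from Site-H at 60 — need 3250 more.
Take 150 from Site-R at 70 — need 3100 more.
Site-W at 130: take all 1000 CPU-hours — 2100 still needed.
Take 600 from Site-27 at 160 — need 1500 more.
Site-K at 280: take all 1150 CPU-hours — 350 still needed.
Take 350 from Site-26 at 320 to finish.
Cost = 1050×50 + 300×60 + 150×70 + 1000×130 + 600×160 + 1150×280 + 350×320 = 741000.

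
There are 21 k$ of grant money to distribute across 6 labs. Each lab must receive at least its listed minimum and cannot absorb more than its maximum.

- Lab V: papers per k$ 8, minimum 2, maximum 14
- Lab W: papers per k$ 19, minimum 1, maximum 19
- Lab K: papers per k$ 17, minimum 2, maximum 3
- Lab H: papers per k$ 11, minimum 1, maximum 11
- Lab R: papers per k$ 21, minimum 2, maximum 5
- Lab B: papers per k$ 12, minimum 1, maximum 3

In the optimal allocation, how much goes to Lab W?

10

Meeting every minimum uses 2+1+2+1+2+1 = 9 k$, leaving 12.
Rank by papers per k$: Lab R 21 > Lab W 19 > Lab K 17 > Lab B 12 > Lab H 11 > Lab V 8.
Lab R: +3 to 5 (cap) — 9 left.
Only 9 left; Lab W takes them to reach 10.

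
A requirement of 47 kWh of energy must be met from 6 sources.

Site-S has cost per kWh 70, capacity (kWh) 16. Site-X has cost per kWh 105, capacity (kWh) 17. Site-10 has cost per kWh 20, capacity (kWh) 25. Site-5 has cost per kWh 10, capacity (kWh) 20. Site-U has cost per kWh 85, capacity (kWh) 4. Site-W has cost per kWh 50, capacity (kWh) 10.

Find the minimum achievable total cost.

800

Use sources in increasing cost order.
Site-5 (10): use full 20 — 27 kWh to go.
Site-10 at 20: take all 25 kWh — 2 still needed.
Site-W at 50: take 2 of its 10 — requirement met.
Site-S, Site-U, Site-X: unused.
Cost = 20×10 + 25×20 + 2×50 = 800.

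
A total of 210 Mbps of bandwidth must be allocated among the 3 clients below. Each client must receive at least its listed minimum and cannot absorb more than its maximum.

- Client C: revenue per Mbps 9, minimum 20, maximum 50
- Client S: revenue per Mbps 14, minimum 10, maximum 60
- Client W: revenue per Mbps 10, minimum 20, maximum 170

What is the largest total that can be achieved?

2320

Meeting every minimum uses 20+10+20 = 50 Mbps, leaving 160.
Rank by revenue per Mbps: Client S 14 > Client W 10 > Client C 9.
Give Client S 50 more to hit its cap of 60 → 110 left.
Only 110 left; Client W takes them to reach 130.
Total = 9×20 + 14×60 + 10×130 = 2320.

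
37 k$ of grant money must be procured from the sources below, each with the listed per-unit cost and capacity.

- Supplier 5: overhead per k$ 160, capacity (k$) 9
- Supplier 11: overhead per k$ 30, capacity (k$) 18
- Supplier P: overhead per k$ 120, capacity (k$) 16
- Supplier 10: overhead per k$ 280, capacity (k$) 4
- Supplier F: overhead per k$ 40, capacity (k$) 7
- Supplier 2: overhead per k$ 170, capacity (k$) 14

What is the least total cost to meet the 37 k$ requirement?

2260

Fill from the cheapest source first.
Supplier 11 (30): use full 18 ; 19 k$ to go.
Supplier F (40): use full 7 ; 12 k$ to go.
Supplier P (120): take the remaining 12 ; done.
Supplier 5, Supplier 2, Supplier 10: unused.
Cost = 18×30 + 7×40 + 12×120 = 2260.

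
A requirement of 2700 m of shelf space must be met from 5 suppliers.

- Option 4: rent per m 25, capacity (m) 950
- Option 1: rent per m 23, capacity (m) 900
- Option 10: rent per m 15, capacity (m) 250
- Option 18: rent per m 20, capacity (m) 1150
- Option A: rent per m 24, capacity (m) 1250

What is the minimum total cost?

57050

Fill from the cheapest supplier first.
Option 10 (15): use full 250 ; 2450 m to go.
Take 1150 from Option 18 at 20 ; need 1300 more.
Option 1 (23): use full 900 ; 400 m to go.
Take 400 from Option A at 24 to finish.
Option 4: unused.
Cost = 250×15 + 1150×20 + 900×23 + 400×24 = 57050.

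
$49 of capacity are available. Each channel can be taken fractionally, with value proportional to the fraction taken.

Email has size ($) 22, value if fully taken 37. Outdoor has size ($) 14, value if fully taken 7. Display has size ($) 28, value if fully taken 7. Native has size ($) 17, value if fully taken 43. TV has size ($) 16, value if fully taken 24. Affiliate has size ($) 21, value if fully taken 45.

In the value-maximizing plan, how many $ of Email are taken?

Sort by value density: Native 43/17≈2.53, Affiliate 45/21≈2.14, Email 37/22≈1.68, TV 24/16≈1.5, Outdoor 7/14≈0.5, Display 7/28≈0.25.
All 17 $ of Native fit (value 43) → 32 remain.
Affiliate: take in full, 21 $ for value 45 → 11 left.
Only 11 $ remain; take 11/22 of Email for value 37×11/22 = 18.5.

11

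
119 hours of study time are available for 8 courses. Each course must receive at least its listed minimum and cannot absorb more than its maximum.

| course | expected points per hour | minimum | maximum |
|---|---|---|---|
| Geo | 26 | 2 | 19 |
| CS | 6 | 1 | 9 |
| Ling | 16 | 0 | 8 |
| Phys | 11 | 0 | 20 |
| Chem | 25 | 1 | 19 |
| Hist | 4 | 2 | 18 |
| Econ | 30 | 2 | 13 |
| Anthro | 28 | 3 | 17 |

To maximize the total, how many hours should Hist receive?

14

Meeting every minimum uses 2+1+0+0+1+2+2+3 = 11 hours, leaving 108.
Rank by expected points per hour: Econ 30 > Anthro 28 > Geo 26 > Chem 25 > Ling 16 > Phys 11 > CS 6 > Hist 4.
Give Econ 11 more to hit its cap of 13 → 97 left.
Give Anthro 14 more to hit its cap of 17 → 83 left.
Give Geo 17 more to hit its cap of 19 → 66 left.
Give Chem 18 more to hit its cap of 19 → 48 left.
Give Ling 8 more to hit its cap of 8 → 40 left.
Phys: +20 to 20 (cap) → 20 left.
CS takes 8 more to reach its cap of 9 → 12 left.
Hist: +12 (room for 16) → 14. Pool exhausted.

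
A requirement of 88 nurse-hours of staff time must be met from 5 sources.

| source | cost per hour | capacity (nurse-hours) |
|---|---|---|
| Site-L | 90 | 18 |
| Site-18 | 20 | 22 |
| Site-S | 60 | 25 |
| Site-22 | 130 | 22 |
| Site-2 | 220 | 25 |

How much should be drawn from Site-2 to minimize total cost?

1

Use sources in increasing cost order.
Take 22 from Site-18 at 20 — need 66 more.
Site-S at 60: take all 25 nurse-hours — 41 still needed.
Site-L (90): use full 18 — 23 nurse-hours to go.
Site-22 (130): use full 22 — 1 nurse-hours to go.
Take 1 from Site-2 at 220 to finish.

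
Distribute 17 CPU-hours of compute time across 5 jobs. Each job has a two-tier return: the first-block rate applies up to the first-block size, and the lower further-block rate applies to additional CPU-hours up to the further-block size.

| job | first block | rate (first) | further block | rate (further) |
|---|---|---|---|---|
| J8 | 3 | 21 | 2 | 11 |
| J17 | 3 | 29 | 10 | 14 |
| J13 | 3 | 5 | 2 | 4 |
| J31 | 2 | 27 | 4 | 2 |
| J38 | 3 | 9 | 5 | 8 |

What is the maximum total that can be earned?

Rank every tier by rate: J17/T1 29 > J31/T1 27 > J8/T1 21 > J17/T2 14 > J8/T2 11 > J38/T1 9 > J38/T2 8 > J13/T1 5 > J13/T2 4 > J31/T2 2.
J17 T1 at 29: fill all 3 — 14 left.
J31 T1 at 27: fill all 2 — 12 left.
J8 T1 at 21: fill all 3 — 9 left.
9 remain; put them into J17 T2 at 14.
Total = 29×3 + 27×2 + 21×3 + 14×9 = 330.

330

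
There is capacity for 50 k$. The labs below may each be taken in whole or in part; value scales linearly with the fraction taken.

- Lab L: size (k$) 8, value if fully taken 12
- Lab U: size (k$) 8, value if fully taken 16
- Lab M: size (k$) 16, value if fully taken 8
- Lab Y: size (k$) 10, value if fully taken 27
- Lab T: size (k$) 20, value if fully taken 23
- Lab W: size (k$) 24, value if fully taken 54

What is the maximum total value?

109

Best value per unit of size first: Lab Y 27/10≈2.7, Lab W 54/24≈2.25, Lab U 16/8≈2, Lab L 12/8≈1.5, Lab T 23/20≈1.15, Lab M 8/16≈0.5.
All 10 k$ of Lab Y fit (value 27) — 40 remain.
Take all of Lab W (24 k$, value 54) — 16 k$ left.
All 8 k$ of Lab U fit (value 16) — 8 remain.
Lab L: take in full, 8 k$ for value 12 — 0 left.
Total value = 109.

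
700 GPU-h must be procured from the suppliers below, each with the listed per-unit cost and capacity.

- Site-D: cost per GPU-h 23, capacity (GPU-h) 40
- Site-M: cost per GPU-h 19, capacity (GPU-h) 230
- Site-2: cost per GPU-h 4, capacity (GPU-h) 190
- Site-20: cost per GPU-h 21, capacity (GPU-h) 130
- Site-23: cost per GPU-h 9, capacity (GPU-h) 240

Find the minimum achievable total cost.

Fill from the cheapest supplier first.
Take 190 from Site-2 at 4 ; need 510 more.
Take 240 from Site-23 at 9 ; need 270 more.
Site-M (19): use full 230 ; 40 GPU-h to go.
Site-20 (21): take the remaining 40 ; done.
Site-D: unused.
Cost = 190×4 + 240×9 + 230×19 + 40×21 = 8130.

8130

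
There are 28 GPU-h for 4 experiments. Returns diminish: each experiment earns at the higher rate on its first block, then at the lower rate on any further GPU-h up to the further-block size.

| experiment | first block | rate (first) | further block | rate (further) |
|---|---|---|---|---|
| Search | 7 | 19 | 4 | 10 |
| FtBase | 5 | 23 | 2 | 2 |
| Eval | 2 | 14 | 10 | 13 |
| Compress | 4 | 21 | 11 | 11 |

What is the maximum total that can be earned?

490

Treat each block as its own option and order by rate: FtBase/tier1 23 > Compress/tier1 21 > Search/tier1 19 > Eval/tier1 14 > Eval/tier2 13 > Compress/tier2 11 > Search/tier2 10 > FtBase/tier2 2.
Fill FtBase tier1 block (5 at 23) → 23 left.
Compress/tier1 (21): +4 → 19 left.
Search tier1 at 19: fill all 7 → 12 left.
Eval tier1 at 14: fill all 2 → 10 left.
Eval tier2 at 13: fill all 10 → 0 left.
Total = 23×5 + 21×4 + 19×7 + 14×2 + 13×10 = 490.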